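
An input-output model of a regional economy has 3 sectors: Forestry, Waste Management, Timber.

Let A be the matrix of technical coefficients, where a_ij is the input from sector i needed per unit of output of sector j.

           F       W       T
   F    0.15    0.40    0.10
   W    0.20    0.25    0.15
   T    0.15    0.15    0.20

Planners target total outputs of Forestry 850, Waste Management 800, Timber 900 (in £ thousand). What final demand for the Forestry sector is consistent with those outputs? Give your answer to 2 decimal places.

d_F = 312.50

I − A =
  [   0.85    -0.40    -0.10]
  [  -0.20     0.75    -0.15]
  [  -0.15    -0.15     0.80]
d = (I − A) x:
  d_F = (+0.85)·850 + (-0.40)·800 + (-0.10)·900 = 312.50
  d_W = (-0.20)·850 + (+0.75)·800 + (-0.15)·900 = 295.00
  d_T = (-0.15)·850 + (-0.15)·800 + (+0.80)·900 = 472.50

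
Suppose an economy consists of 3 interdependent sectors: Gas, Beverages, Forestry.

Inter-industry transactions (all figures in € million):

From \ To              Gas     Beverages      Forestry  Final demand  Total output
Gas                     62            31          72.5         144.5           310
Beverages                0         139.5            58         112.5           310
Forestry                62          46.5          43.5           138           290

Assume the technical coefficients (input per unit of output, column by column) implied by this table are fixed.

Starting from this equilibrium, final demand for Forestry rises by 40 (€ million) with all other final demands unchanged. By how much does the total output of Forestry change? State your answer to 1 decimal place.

Technical coefficients a_ij = z_ij / X_j:
  a_GG = 62/310 = 0.20, a_BG = 0/310 = 0.00, a_FG = 62/310 = 0.20
  a_GB = 31/310 = 0.10, a_BB = 139.5/310 = 0.45, a_FB = 46.5/310 = 0.15
  a_GF = 72.5/290 = 0.25, a_BF = 58/290 = 0.20, a_FF = 43.5/290 = 0.15
I − A =
  [   0.80    -0.10    -0.25]
  [   0.00     0.55    -0.20]
  [  -0.20    -0.15     0.85]
Cofactors of I−A, C_ij = (−1)^(i+j)·(minor ij) (rows/columns in the sector order above):
  C_11 = (0.55)(0.85) − (-0.20)(-0.15) = 0.4375
  C_12 = −[(0.00)(0.85) − (-0.20)(-0.20)] = 0.0400
  C_13 = (0.00)(-0.15) − (0.55)(-0.20) = 0.1100
  C_21 = −[(-0.10)(0.85) − (-0.25)(-0.15)] = 0.1225
  C_22 = (0.80)(0.85) − (-0.25)(-0.20) = 0.6300
  C_23 = −[(0.80)(-0.15) − (-0.10)(-0.20)] = 0.1400
  C_31 = (-0.10)(-0.20) − (-0.25)(0.55) = 0.1575
  C_32 = −[(0.80)(-0.20) − (-0.25)(0.00)] = 0.1600
  C_33 = (0.80)(0.55) − (-0.10)(0.00) = 0.4400
det(I−A) = Σ_j (I−A)_1j·C_1j = (0.80)(0.4375) + (-0.10)(0.0400) + (-0.25)(0.1100) = 0.3185
adj(I−A) = Cᵀ =
  [ 0.4375   0.1225   0.1575]
  [ 0.0400   0.6300   0.1600]
  [ 0.1100   0.1400   0.4400]
(I − A)⁻¹ = adj(I−A) / det(I−A) ≈
  [   1.3736     0.3846     0.4945]
  [   0.1256     1.9780     0.5024]
  [   0.3454     0.4396     1.3815]
Δx = (I − A)⁻¹ Δd with Δd having +40 in the Forestry component and 0 elsewhere.
So Δx_F = L_FF · (+40), where L_FF = adj(I−A)_FF / det(I−A) = 0.4400 / 0.3185.
Δx_F = 0.4400 × (+40) / 0.3185 = 17.60 / 0.3185 ≈ 55.3.

Δx_F = 55.3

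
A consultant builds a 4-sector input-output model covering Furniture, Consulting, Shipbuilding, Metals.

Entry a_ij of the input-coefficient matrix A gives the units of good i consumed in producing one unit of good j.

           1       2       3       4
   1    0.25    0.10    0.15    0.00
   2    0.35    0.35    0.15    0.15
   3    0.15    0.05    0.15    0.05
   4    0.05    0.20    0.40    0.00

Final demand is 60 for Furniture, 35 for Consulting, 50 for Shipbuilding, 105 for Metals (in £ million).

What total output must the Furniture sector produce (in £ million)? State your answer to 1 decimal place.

x_1 = 125.9

I − A =
  [   0.75    -0.10    -0.15     0.00]
  [  -0.35     0.65    -0.15    -0.15]
  [  -0.15    -0.05     0.85    -0.05]
  [  -0.05    -0.20    -0.40     1.00]
Compute the cofactors C_ij = (−1)^(i+j)·(3×3 minor ij) of I−A; the adjugate is their transpose:
adj(I−A) = Cᵀ =
  [ 0.502000   0.092000   0.114000   0.019500]
  [ 0.328750   0.599625   0.211125   0.100500]
  [ 0.116000   0.060250   0.429250   0.030500]
  [ 0.137250   0.148625   0.219625   0.359500]
det(I−A) = Σ_j (I−A)_1j·C_1j = (0.75)(0.502000) + (-0.10)(0.328750) + (-0.15)(0.116000) + (0.00)(0.137250) = 0.326225
(I − A)⁻¹ = adj(I−A) / det(I−A) ≈
  [   1.5388     0.2820     0.3495     0.0598]
  [   1.0077     1.8381     0.6472     0.3081]
  [   0.3556     0.1847     1.3158     0.0935]
  [   0.4207     0.4556     0.6732     1.1020]
x = (I − A)⁻¹ d = adj(I−A)·d / det(I−A), with det(I−A) = 0.326225:
  x_1 = (0.502000·60 + 0.092000·35 + 0.114000·50 + 0.019500·105) / 0.326225 = 41.0875 / 0.326225 ≈ 125.9
  x_2 = (0.328750·60 + 0.599625·35 + 0.211125·50 + 0.100500·105) / 0.326225 = 61.820625 / 0.326225 ≈ 189.5
  x_3 = (0.116000·60 + 0.060250·35 + 0.429250·50 + 0.030500·105) / 0.326225 = 33.73375 / 0.326225 ≈ 103.4
  x_4 = (0.137250·60 + 0.148625·35 + 0.219625·50 + 0.359500·105) / 0.326225 = 62.165625 / 0.326225 ≈ 190.6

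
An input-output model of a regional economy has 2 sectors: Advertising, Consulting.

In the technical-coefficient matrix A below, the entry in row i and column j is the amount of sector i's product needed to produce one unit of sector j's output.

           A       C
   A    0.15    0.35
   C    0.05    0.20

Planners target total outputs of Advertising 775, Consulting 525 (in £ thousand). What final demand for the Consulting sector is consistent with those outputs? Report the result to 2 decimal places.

d_C = 381.25

I − A =
  [   0.85    -0.35]
  [  -0.05     0.80]
d = (I − A) x:
  d_A = (+0.85)·775 + (-0.35)·525 = 475.00
  d_C = (-0.05)·775 + (+0.80)·525 = 381.25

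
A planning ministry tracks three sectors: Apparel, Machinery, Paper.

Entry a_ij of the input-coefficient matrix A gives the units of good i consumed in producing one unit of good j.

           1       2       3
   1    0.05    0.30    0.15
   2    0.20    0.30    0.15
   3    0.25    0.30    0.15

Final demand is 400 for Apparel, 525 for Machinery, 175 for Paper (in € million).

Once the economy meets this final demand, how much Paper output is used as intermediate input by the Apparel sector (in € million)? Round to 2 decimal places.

I − A =
  [   0.95    -0.30    -0.15]
  [  -0.20     0.70    -0.15]
  [  -0.25    -0.30     0.85]
Cofactors of I−A, C_ij = (−1)^(i+j)·(minor ij) (rows/columns in the sector order above):
  C_11 = (0.70)(0.85) − (-0.15)(-0.30) = 0.5500
  C_12 = −[(-0.20)(0.85) − (-0.15)(-0.25)] = 0.2075
  C_13 = (-0.20)(-0.30) − (0.70)(-0.25) = 0.2350
  C_21 = −[(-0.30)(0.85) − (-0.15)(-0.30)] = 0.3000
  C_22 = (0.95)(0.85) − (-0.15)(-0.25) = 0.7700
  C_23 = −[(0.95)(-0.30) − (-0.30)(-0.25)] = 0.3600
  C_31 = (-0.30)(-0.15) − (-0.15)(0.70) = 0.1500
  C_32 = −[(0.95)(-0.15) − (-0.15)(-0.20)] = 0.1725
  C_33 = (0.95)(0.70) − (-0.30)(-0.20) = 0.6050
det(I−A) = Σ_j (I−A)_1j·C_1j = (0.95)(0.5500) + (-0.30)(0.2075) + (-0.15)(0.2350) = 0.4250
adj(I−A) = Cᵀ =
  [ 0.5500   0.3000   0.1500]
  [ 0.2075   0.7700   0.1725]
  [ 0.2350   0.3600   0.6050]
(I − A)⁻¹ = adj(I−A) / det(I−A) ≈
  [   1.2941     0.7059     0.3529]
  [   0.4882     1.8118     0.4059]
  [   0.5529     0.8471     1.4235]
First solve x = (I − A)⁻¹ d = adj(I−A)·d / det(I−A); in particular x_1 = (0.5500·400 + 0.3000·525 + 0.1500·175) / 0.4250 = 403.75 / 0.4250 = 950.0000.
Intermediate flow from 3 to 1: z_31 = a_31 · x_1 = 0.25 × 403.75 / 0.4250 = 100.9375 / 0.4250 = 237.50.

z_31 = 237.50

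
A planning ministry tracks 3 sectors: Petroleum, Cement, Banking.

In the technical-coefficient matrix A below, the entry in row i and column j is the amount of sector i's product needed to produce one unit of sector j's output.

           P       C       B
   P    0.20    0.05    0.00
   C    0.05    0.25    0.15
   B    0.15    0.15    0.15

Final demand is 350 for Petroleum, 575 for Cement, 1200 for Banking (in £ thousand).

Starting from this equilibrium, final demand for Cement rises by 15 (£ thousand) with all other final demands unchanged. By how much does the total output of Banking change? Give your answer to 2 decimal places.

Δx_B = 3.91

I − A =
  [   0.80    -0.05     0.00]
  [  -0.05     0.75    -0.15]
  [  -0.15    -0.15     0.85]
Cofactors of I−A, C_ij = (−1)^(i+j)·(minor ij) (rows/columns in the sector order above):
  C_11 = (0.75)(0.85) − (-0.15)(-0.15) = 0.6150
  C_12 = −[(-0.05)(0.85) − (-0.15)(-0.15)] = 0.0650
  C_13 = (-0.05)(-0.15) − (0.75)(-0.15) = 0.1200
  C_21 = −[(-0.05)(0.85) − (0.00)(-0.15)] = 0.0425
  C_22 = (0.80)(0.85) − (0.00)(-0.15) = 0.6800
  C_23 = −[(0.80)(-0.15) − (-0.05)(-0.15)] = 0.1275
  C_31 = (-0.05)(-0.15) − (0.00)(0.75) = 0.0075
  C_32 = −[(0.80)(-0.15) − (0.00)(-0.05)] = 0.1200
  C_33 = (0.80)(0.75) − (-0.05)(-0.05) = 0.5975
det(I−A) = Σ_j (I−A)_1j·C_1j = (0.80)(0.6150) + (-0.05)(0.0650) + (0.00)(0.1200) = 0.48875
adj(I−A) = Cᵀ =
  [ 0.6150   0.0425   0.0075]
  [ 0.0650   0.6800   0.1200]
  [ 0.1200   0.1275   0.5975]
(I − A)⁻¹ = adj(I−A) / det(I−A) ≈
  [   1.2583     0.0870     0.0153]
  [   0.1330     1.3913     0.2455]
  [   0.2455     0.2609     1.2225]
Δx = (I − A)⁻¹ Δd with Δd having +15 in the Cement component and 0 elsewhere.
So Δx_B = L_BC · (+15), where L_BC = adj(I−A)_BC / det(I−A) = 0.1275 / 0.48875.
Δx_B = 0.1275 × (+15) / 0.48875 = 1.9125 / 0.48875 ≈ 3.91.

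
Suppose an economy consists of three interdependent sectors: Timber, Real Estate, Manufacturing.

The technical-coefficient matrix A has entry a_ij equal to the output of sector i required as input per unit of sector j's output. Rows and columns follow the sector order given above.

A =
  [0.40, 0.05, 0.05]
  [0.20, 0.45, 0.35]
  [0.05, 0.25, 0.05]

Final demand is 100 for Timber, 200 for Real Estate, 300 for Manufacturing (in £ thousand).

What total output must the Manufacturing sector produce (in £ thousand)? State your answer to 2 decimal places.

x_M = 544.07

I − A =
  [   0.60    -0.05    -0.05]
  [  -0.20     0.55    -0.35]
  [  -0.05    -0.25     0.95]
Cofactors of I−A, C_ij = (−1)^(i+j)·(minor ij) (rows/columns in the sector order above):
  C_11 = (0.55)(0.95) − (-0.35)(-0.25) = 0.4350
  C_12 = −[(-0.20)(0.95) − (-0.35)(-0.05)] = 0.2075
  C_13 = (-0.20)(-0.25) − (0.55)(-0.05) = 0.0775
  C_21 = −[(-0.05)(0.95) − (-0.05)(-0.25)] = 0.0600
  C_22 = (0.60)(0.95) − (-0.05)(-0.05) = 0.5675
  C_23 = −[(0.60)(-0.25) − (-0.05)(-0.05)] = 0.1525
  C_31 = (-0.05)(-0.35) − (-0.05)(0.55) = 0.0450
  C_32 = −[(0.60)(-0.35) − (-0.05)(-0.20)] = 0.2200
  C_33 = (0.60)(0.55) − (-0.05)(-0.20) = 0.3200
det(I−A) = Σ_j (I−A)_1j·C_1j = (0.60)(0.4350) + (-0.05)(0.2075) + (-0.05)(0.0775) = 0.24675
adj(I−A) = Cᵀ =
  [ 0.4350   0.0600   0.0450]
  [ 0.2075   0.5675   0.2200]
  [ 0.0775   0.1525   0.3200]
(I − A)⁻¹ = adj(I−A) / det(I−A) ≈
  [   1.7629     0.2432     0.1824]
  [   0.8409     2.2999     0.8916]
  [   0.3141     0.6180     1.2969]
x = (I − A)⁻¹ d = adj(I−A)·d / det(I−A), with det(I−A) = 0.24675:
  x_T = (0.4350·100 + 0.0600·200 + 0.0450·300) / 0.24675 = 69.00 / 0.24675 ≈ 279.64
  x_R = (0.2075·100 + 0.5675·200 + 0.2200·300) / 0.24675 = 200.25 / 0.24675 ≈ 811.55
  x_M = (0.0775·100 + 0.1525·200 + 0.3200·300) / 0.24675 = 134.25 / 0.24675 ≈ 544.07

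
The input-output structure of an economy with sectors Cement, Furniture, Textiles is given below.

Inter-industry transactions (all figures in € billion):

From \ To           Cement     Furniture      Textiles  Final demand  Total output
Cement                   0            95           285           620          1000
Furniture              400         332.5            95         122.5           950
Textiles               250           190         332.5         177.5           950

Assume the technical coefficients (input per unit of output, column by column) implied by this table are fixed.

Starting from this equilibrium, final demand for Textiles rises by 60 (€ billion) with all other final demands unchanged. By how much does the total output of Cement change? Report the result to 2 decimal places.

Technical coefficients a_ij = z_ij / X_j:
  a_CC = 0/1000 = 0.00, a_FC = 400/1000 = 0.40, a_TC = 250/1000 = 0.25
  a_CF = 95/950 = 0.10, a_FF = 332.5/950 = 0.35, a_TF = 190/950 = 0.20
  a_CT = 285/950 = 0.30, a_FT = 95/950 = 0.10, a_TT = 332.5/950 = 0.35
I − A =
  [   1.00    -0.10    -0.30]
  [  -0.40     0.65    -0.10]
  [  -0.25    -0.20     0.65]
Cofactors of I−A, C_ij = (−1)^(i+j)·(minor ij) (rows/columns in the sector order above):
  C_11 = (0.65)(0.65) − (-0.10)(-0.20) = 0.4025
  C_12 = −[(-0.40)(0.65) − (-0.10)(-0.25)] = 0.2850
  C_13 = (-0.40)(-0.20) − (0.65)(-0.25) = 0.2425
  C_21 = −[(-0.10)(0.65) − (-0.30)(-0.20)] = 0.1250
  C_22 = (1.00)(0.65) − (-0.30)(-0.25) = 0.5750
  C_23 = −[(1.00)(-0.20) − (-0.10)(-0.25)] = 0.2250
  C_31 = (-0.10)(-0.10) − (-0.30)(0.65) = 0.2050
  C_32 = −[(1.00)(-0.10) − (-0.30)(-0.40)] = 0.2200
  C_33 = (1.00)(0.65) − (-0.10)(-0.40) = 0.6100
det(I−A) = Σ_j (I−A)_1j·C_1j = (1.00)(0.4025) + (-0.10)(0.2850) + (-0.30)(0.2425) = 0.30125
adj(I−A) = Cᵀ =
  [ 0.4025   0.1250   0.2050]
  [ 0.2850   0.5750   0.2200]
  [ 0.2425   0.2250   0.6100]
(I − A)⁻¹ = adj(I−A) / det(I−A) ≈
  [   1.3361     0.4149     0.6805]
  [   0.9461     1.9087     0.7303]
  [   0.8050     0.7469     2.0249]
Δx = (I − A)⁻¹ Δd with Δd having +60 in the Textiles component and 0 elsewhere.
So Δx_C = L_CT · (+60), where L_CT = adj(I−A)_CT / det(I−A) = 0.2050 / 0.30125.
Δx_C = 0.2050 × (+60) / 0.30125 = 12.30 / 0.30125 ≈ 40.83.

Δx_C = 40.83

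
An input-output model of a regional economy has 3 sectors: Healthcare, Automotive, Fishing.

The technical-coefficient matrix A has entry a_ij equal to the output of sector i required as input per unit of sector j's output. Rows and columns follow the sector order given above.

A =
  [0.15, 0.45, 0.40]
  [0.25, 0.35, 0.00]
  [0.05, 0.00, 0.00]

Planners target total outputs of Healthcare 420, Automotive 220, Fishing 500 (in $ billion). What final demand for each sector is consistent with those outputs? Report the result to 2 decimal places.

I − A =
  [   0.85    -0.45    -0.40]
  [  -0.25     0.65     0.00]
  [  -0.05     0.00     1.00]
d = (I − A) x:
  d_1 = (+0.85)·420 + (-0.45)·220 + (-0.40)·500 = 58.00
  d_2 = (-0.25)·420 + (+0.65)·220 + (+0.00)·500 = 38.00
  d_3 = (-0.05)·420 + (+0.00)·220 + (+1.00)·500 = 479.00

d_1 = 58.00, d_2 = 38.00, d_3 = 479.00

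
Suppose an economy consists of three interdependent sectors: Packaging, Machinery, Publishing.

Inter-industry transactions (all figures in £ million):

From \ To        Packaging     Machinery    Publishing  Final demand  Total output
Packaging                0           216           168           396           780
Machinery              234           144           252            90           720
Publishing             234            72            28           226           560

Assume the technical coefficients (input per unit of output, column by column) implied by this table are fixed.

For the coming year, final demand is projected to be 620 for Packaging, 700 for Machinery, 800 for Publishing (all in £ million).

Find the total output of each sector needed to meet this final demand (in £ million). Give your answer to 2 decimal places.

x_1 = 1897.24, x_2 = 2548.03, x_3 = 1709.45

Technical coefficients a_ij = z_ij / X_j:
  a_11 = 0/780 = 0.00, a_21 = 234/780 = 0.30, a_31 = 234/780 = 0.30
  a_12 = 216/720 = 0.30, a_22 = 144/720 = 0.20, a_32 = 72/720 = 0.10
  a_13 = 168/560 = 0.30, a_23 = 252/560 = 0.45, a_33 = 28/560 = 0.05
I − A =
  [   1.00    -0.30    -0.30]
  [  -0.30     0.80    -0.45]
  [  -0.30    -0.10     0.95]
Cofactors of I−A, C_ij = (−1)^(i+j)·(minor ij) (rows/columns in the sector order above):
  C_11 = (0.80)(0.95) − (-0.45)(-0.10) = 0.7150
  C_12 = −[(-0.30)(0.95) − (-0.45)(-0.30)] = 0.4200
  C_13 = (-0.30)(-0.10) − (0.80)(-0.30) = 0.2700
  C_21 = −[(-0.30)(0.95) − (-0.30)(-0.10)] = 0.3150
  C_22 = (1.00)(0.95) − (-0.30)(-0.30) = 0.8600
  C_23 = −[(1.00)(-0.10) − (-0.30)(-0.30)] = 0.1900
  C_31 = (-0.30)(-0.45) − (-0.30)(0.80) = 0.3750
  C_32 = −[(1.00)(-0.45) − (-0.30)(-0.30)] = 0.5400
  C_33 = (1.00)(0.80) − (-0.30)(-0.30) = 0.7100
det(I−A) = Σ_j (I−A)_1j·C_1j = (1.00)(0.7150) + (-0.30)(0.4200) + (-0.30)(0.2700) = 0.5080
adj(I−A) = Cᵀ =
  [ 0.7150   0.3150   0.3750]
  [ 0.4200   0.8600   0.5400]
  [ 0.2700   0.1900   0.7100]
(I − A)⁻¹ = adj(I−A) / det(I−A) ≈
  [   1.4075     0.6201     0.7382]
  [   0.8268     1.6929     1.0630]
  [   0.5315     0.3740     1.3976]
x = (I − A)⁻¹ d = adj(I−A)·d / det(I−A), with det(I−A) = 0.5080:
  x_1 = (0.7150·620 + 0.3150·700 + 0.3750·800) / 0.5080 = 963.80 / 0.5080 ≈ 1897.24
  x_2 = (0.4200·620 + 0.8600·700 + 0.5400·800) / 0.5080 = 1294.40 / 0.5080 ≈ 2548.03
  x_3 = (0.2700·620 + 0.1900·700 + 0.7100·800) / 0.5080 = 868.40 / 0.5080 ≈ 1709.45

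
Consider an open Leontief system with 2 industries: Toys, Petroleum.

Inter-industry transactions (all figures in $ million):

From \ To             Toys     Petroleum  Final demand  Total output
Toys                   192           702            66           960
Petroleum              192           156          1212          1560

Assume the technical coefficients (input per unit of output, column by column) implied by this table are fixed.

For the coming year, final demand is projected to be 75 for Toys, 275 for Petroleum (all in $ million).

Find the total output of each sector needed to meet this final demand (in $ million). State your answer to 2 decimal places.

Technical coefficients a_ij = z_ij / X_j:
  a_TT = 192/960 = 0.20, a_PT = 192/960 = 0.20
  a_TP = 702/1560 = 0.45, a_PP = 156/1560 = 0.10
I − A =
  [   0.80    -0.45]
  [  -0.20     0.90]
det(I−A) = (0.80)(0.90) − (-0.45)(-0.20) = 0.6300
adj(I−A) = [[0.90, 0.45], [0.20, 0.80]]
(I − A)⁻¹ = adj(I−A) / det(I−A) ≈
  [   1.4286     0.7143]
  [   0.3175     1.2698]
x = (I − A)⁻¹ d = adj(I−A)·d / det(I−A), with det(I−A) = 0.6300:
  x_T = (0.90·75 + 0.45·275) / 0.6300 = 191.25 / 0.6300 ≈ 303.57
  x_P = (0.20·75 + 0.80·275) / 0.6300 = 235.00 / 0.6300 ≈ 373.02

x_T = 303.57, x_P = 373.02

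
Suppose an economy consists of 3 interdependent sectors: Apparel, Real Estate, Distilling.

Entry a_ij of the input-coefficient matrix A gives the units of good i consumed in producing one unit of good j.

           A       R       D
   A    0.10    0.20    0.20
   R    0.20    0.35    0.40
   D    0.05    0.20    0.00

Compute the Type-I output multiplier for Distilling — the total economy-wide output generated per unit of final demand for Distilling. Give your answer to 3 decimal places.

I − A =
  [   0.90    -0.20    -0.20]
  [  -0.20     0.65    -0.40]
  [  -0.05    -0.20     1.00]
Cofactors of I−A, C_ij = (−1)^(i+j)·(minor ij) (rows/columns in the sector order above):
  C_11 = (0.65)(1.00) − (-0.40)(-0.20) = 0.5700
  C_12 = −[(-0.20)(1.00) − (-0.40)(-0.05)] = 0.2200
  C_13 = (-0.20)(-0.20) − (0.65)(-0.05) = 0.0725
  C_21 = −[(-0.20)(1.00) − (-0.20)(-0.20)] = 0.2400
  C_22 = (0.90)(1.00) − (-0.20)(-0.05) = 0.8900
  C_23 = −[(0.90)(-0.20) − (-0.20)(-0.05)] = 0.1900
  C_31 = (-0.20)(-0.40) − (-0.20)(0.65) = 0.2100
  C_32 = −[(0.90)(-0.40) − (-0.20)(-0.20)] = 0.4000
  C_33 = (0.90)(0.65) − (-0.20)(-0.20) = 0.5450
det(I−A) = Σ_j (I−A)_1j·C_1j = (0.90)(0.5700) + (-0.20)(0.2200) + (-0.20)(0.0725) = 0.4545
adj(I−A) = Cᵀ =
  [ 0.5700   0.2400   0.2100]
  [ 0.2200   0.8900   0.4000]
  [ 0.0725   0.1900   0.5450]
(I − A)⁻¹ = adj(I−A) / det(I−A) ≈
  [   1.2541     0.5281     0.4620]
  [   0.4840     1.9582     0.8801]
  [   0.1595     0.4180     1.1991]
The output multiplier for sector j is the column-j sum of the Leontief inverse (I − A)⁻¹ = adj(I−A) / det(I−A).
Column D of adj(I−A): (0.2100, 0.4000, 0.5450); det(I−A) = 0.4545.
m_D = (0.2100 + 0.4000 + 0.5450) / 0.4545 = 1.155 / 0.4545 ≈ 2.541.

m_D = 2.541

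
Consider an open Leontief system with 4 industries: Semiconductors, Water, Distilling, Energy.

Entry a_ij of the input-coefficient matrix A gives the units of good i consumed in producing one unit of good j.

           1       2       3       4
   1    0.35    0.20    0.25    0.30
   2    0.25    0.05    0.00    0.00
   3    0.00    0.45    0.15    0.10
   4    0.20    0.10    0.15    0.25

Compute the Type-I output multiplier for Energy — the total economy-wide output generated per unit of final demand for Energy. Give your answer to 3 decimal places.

m_4 = 3.300

I − A =
  [   0.65    -0.20    -0.25    -0.30]
  [  -0.25     0.95     0.00     0.00]
  [   0.00    -0.45     0.85    -0.10]
  [  -0.20    -0.10    -0.15     0.75]
Compute the cofactors C_ij = (−1)^(i+j)·(3×3 minor ij) of I−A; the adjugate is their transpose:
adj(I−A) = Cᵀ =
  [ 0.591375   0.257125   0.220875   0.266000]
  [ 0.155625   0.348625   0.058125   0.070000]
  [ 0.105875   0.202875   0.361125   0.090500]
  [ 0.199625   0.155625   0.138875   0.454250]
det(I−A) = Σ_j (I−A)_1j·C_1j = (0.65)(0.591375) + (-0.20)(0.155625) + (-0.25)(0.105875) + (-0.30)(0.199625) = 0.2669125
(I − A)⁻¹ = adj(I−A) / det(I−A) ≈
  [   2.2156     0.9633     0.8275     0.9966]
  [   0.5831     1.3061     0.2178     0.2623]
  [   0.3967     0.7601     1.3530     0.3391]
  [   0.7479     0.5831     0.5203     1.7019]
The output multiplier for sector j is the column-j sum of the Leontief inverse (I − A)⁻¹ = adj(I−A) / det(I−A).
Column 4 of adj(I−A): (0.266000, 0.070000, 0.090500, 0.454250); det(I−A) = 0.2669125.
m_4 = (0.266000 + 0.070000 + 0.090500 + 0.454250) / 0.2669125 = 0.88075 / 0.2669125 ≈ 3.300.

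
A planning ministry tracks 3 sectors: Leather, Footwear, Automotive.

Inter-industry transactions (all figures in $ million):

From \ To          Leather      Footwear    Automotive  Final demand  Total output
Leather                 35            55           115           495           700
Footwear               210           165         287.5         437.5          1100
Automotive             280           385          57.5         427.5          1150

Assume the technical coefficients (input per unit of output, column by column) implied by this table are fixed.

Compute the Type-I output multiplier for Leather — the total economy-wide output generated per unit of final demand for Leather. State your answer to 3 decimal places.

Technical coefficients a_ij = z_ij / X_j:
  a_LL = 35/700 = 0.05, a_FL = 210/700 = 0.30, a_AL = 280/700 = 0.40
  a_LF = 55/1100 = 0.05, a_FF = 165/1100 = 0.15, a_AF = 385/1100 = 0.35
  a_LA = 115/1150 = 0.10, a_FA = 287.5/1150 = 0.25, a_AA = 57.5/1150 = 0.05
I − A =
  [   0.95    -0.05    -0.10]
  [  -0.30     0.85    -0.25]
  [  -0.40    -0.35     0.95]
Cofactors of I−A, C_ij = (−1)^(i+j)·(minor ij) (rows/columns in the sector order above):
  C_11 = (0.85)(0.95) − (-0.25)(-0.35) = 0.7200
  C_12 = −[(-0.30)(0.95) − (-0.25)(-0.40)] = 0.3850
  C_13 = (-0.30)(-0.35) − (0.85)(-0.40) = 0.4450
  C_21 = −[(-0.05)(0.95) − (-0.10)(-0.35)] = 0.0825
  C_22 = (0.95)(0.95) − (-0.10)(-0.40) = 0.8625
  C_23 = −[(0.95)(-0.35) − (-0.05)(-0.40)] = 0.3525
  C_31 = (-0.05)(-0.25) − (-0.10)(0.85) = 0.0975
  C_32 = −[(0.95)(-0.25) − (-0.10)(-0.30)] = 0.2675
  C_33 = (0.95)(0.85) − (-0.05)(-0.30) = 0.7925
det(I−A) = Σ_j (I−A)_1j·C_1j = (0.95)(0.7200) + (-0.05)(0.3850) + (-0.10)(0.4450) = 0.62025
adj(I−A) = Cᵀ =
  [ 0.7200   0.0825   0.0975]
  [ 0.3850   0.8625   0.2675]
  [ 0.4450   0.3525   0.7925]
(I − A)⁻¹ = adj(I−A) / det(I−A) ≈
  [   1.1608     0.1330     0.1572]
  [   0.6207     1.3906     0.4313]
  [   0.7175     0.5683     1.2777]
The output multiplier for sector j is the column-j sum of the Leontief inverse (I − A)⁻¹ = adj(I−A) / det(I−A).
Column L of adj(I−A): (0.7200, 0.3850, 0.4450); det(I−A) = 0.62025.
m_L = (0.7200 + 0.3850 + 0.4450) / 0.62025 = 1.55 / 0.62025 ≈ 2.499.

m_L = 2.499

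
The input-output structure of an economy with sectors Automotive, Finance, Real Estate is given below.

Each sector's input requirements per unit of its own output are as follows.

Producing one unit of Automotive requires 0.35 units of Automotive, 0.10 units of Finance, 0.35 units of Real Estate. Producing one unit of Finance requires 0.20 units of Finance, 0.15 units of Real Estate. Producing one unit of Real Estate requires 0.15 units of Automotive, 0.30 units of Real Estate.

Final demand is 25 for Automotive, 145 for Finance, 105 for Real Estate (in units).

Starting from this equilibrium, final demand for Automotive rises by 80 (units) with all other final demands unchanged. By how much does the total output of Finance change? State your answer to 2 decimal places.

Δx_F = 17.51

I − A =
  [   0.65     0.00    -0.15]
  [  -0.10     0.80     0.00]
  [  -0.35    -0.15     0.70]
Cofactors of I−A, C_ij = (−1)^(i+j)·(minor ij) (rows/columns in the sector order above):
  C_11 = (0.80)(0.70) − (0.00)(-0.15) = 0.5600
  C_12 = −[(-0.10)(0.70) − (0.00)(-0.35)] = 0.0700
  C_13 = (-0.10)(-0.15) − (0.80)(-0.35) = 0.2950
  C_21 = −[(0.00)(0.70) − (-0.15)(-0.15)] = 0.0225
  C_22 = (0.65)(0.70) − (-0.15)(-0.35) = 0.4025
  C_23 = −[(0.65)(-0.15) − (0.00)(-0.35)] = 0.0975
  C_31 = (0.00)(0.00) − (-0.15)(0.80) = 0.1200
  C_32 = −[(0.65)(0.00) − (-0.15)(-0.10)] = 0.0150
  C_33 = (0.65)(0.80) − (0.00)(-0.10) = 0.5200
det(I−A) = Σ_j (I−A)_1j·C_1j = (0.65)(0.5600) + (0.00)(0.0700) + (-0.15)(0.2950) = 0.31975
adj(I−A) = Cᵀ =
  [ 0.5600   0.0225   0.1200]
  [ 0.0700   0.4025   0.0150]
  [ 0.2950   0.0975   0.5200]
(I − A)⁻¹ = adj(I−A) / det(I−A) ≈
  [   1.7514     0.0704     0.3753]
  [   0.2189     1.2588     0.0469]
  [   0.9226     0.3049     1.6263]
Δx = (I − A)⁻¹ Δd with Δd having +80 in the Automotive component and 0 elsewhere.
So Δx_F = L_FA · (+80), where L_FA = adj(I−A)_FA / det(I−A) = 0.0700 / 0.31975.
Δx_F = 0.0700 × (+80) / 0.31975 = 5.60 / 0.31975 ≈ 17.51.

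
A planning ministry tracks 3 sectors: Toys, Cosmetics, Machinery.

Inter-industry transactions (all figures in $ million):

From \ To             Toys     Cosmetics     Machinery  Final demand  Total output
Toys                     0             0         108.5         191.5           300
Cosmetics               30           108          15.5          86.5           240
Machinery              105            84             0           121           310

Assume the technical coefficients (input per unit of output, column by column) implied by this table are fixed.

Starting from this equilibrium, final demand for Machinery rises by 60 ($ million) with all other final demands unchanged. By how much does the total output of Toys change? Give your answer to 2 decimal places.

Δx_T = 25.50

Technical coefficients a_ij = z_ij / X_j:
  a_TT = 0/300 = 0.00, a_CT = 30/300 = 0.10, a_MT = 105/300 = 0.35
  a_TC = 0/240 = 0.00, a_CC = 108/240 = 0.45, a_MC = 84/240 = 0.35
  a_TM = 108.5/310 = 0.35, a_CM = 15.5/310 = 0.05, a_MM = 0/310 = 0.00
I − A =
  [   1.00     0.00    -0.35]
  [  -0.10     0.55    -0.05]
  [  -0.35    -0.35     1.00]
Cofactors of I−A, C_ij = (−1)^(i+j)·(minor ij) (rows/columns in the sector order above):
  C_11 = (0.55)(1.00) − (-0.05)(-0.35) = 0.5325
  C_12 = −[(-0.10)(1.00) − (-0.05)(-0.35)] = 0.1175
  C_13 = (-0.10)(-0.35) − (0.55)(-0.35) = 0.2275
  C_21 = −[(0.00)(1.00) − (-0.35)(-0.35)] = 0.1225
  C_22 = (1.00)(1.00) − (-0.35)(-0.35) = 0.8775
  C_23 = −[(1.00)(-0.35) − (0.00)(-0.35)] = 0.3500
  C_31 = (0.00)(-0.05) − (-0.35)(0.55) = 0.1925
  C_32 = −[(1.00)(-0.05) − (-0.35)(-0.10)] = 0.0850
  C_33 = (1.00)(0.55) − (0.00)(-0.10) = 0.5500
det(I−A) = Σ_j (I−A)_1j·C_1j = (1.00)(0.5325) + (0.00)(0.1175) + (-0.35)(0.2275) = 0.452875
adj(I−A) = Cᵀ =
  [ 0.5325   0.1225   0.1925]
  [ 0.1175   0.8775   0.0850]
  [ 0.2275   0.3500   0.5500]
(I − A)⁻¹ = adj(I−A) / det(I−A) ≈
  [   1.1758     0.2705     0.4251]
  [   0.2595     1.9376     0.1877]
  [   0.5023     0.7728     1.2145]
Δx = (I − A)⁻¹ Δd with Δd having +60 in the Machinery component and 0 elsewhere.
So Δx_T = L_TM · (+60), where L_TM = adj(I−A)_TM / det(I−A) = 0.1925 / 0.452875.
Δx_T = 0.1925 × (+60) / 0.452875 = 11.55 / 0.452875 ≈ 25.50.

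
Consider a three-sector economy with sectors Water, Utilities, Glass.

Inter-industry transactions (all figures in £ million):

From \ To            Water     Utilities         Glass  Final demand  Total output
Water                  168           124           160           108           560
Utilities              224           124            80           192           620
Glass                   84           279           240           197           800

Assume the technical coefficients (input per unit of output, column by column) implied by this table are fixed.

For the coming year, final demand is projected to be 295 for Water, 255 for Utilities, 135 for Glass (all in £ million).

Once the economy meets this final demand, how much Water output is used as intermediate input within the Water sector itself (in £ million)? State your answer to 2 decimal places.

Technical coefficients a_ij = z_ij / X_j:
  a_WW = 168/560 = 0.30, a_UW = 224/560 = 0.40, a_GW = 84/560 = 0.15
  a_WU = 124/620 = 0.20, a_UU = 124/620 = 0.20, a_GU = 279/620 = 0.45
  a_WG = 160/800 = 0.20, a_UG = 80/800 = 0.10, a_GG = 240/800 = 0.30
I − A =
  [   0.70    -0.20    -0.20]
  [  -0.40     0.80    -0.10]
  [  -0.15    -0.45     0.70]
Cofactors of I−A, C_ij = (−1)^(i+j)·(minor ij) (rows/columns in the sector order above):
  C_11 = (0.80)(0.70) − (-0.10)(-0.45) = 0.5150
  C_12 = −[(-0.40)(0.70) − (-0.10)(-0.15)] = 0.2950
  C_13 = (-0.40)(-0.45) − (0.80)(-0.15) = 0.3000
  C_21 = −[(-0.20)(0.70) − (-0.20)(-0.45)] = 0.2300
  C_22 = (0.70)(0.70) − (-0.20)(-0.15) = 0.4600
  C_23 = −[(0.70)(-0.45) − (-0.20)(-0.15)] = 0.3450
  C_31 = (-0.20)(-0.10) − (-0.20)(0.80) = 0.1800
  C_32 = −[(0.70)(-0.10) − (-0.20)(-0.40)] = 0.1500
  C_33 = (0.70)(0.80) − (-0.20)(-0.40) = 0.4800
det(I−A) = Σ_j (I−A)_1j·C_1j = (0.70)(0.5150) + (-0.20)(0.2950) + (-0.20)(0.3000) = 0.2415
adj(I−A) = Cᵀ =
  [ 0.5150   0.2300   0.1800]
  [ 0.2950   0.4600   0.1500]
  [ 0.3000   0.3450   0.4800]
(I − A)⁻¹ = adj(I−A) / det(I−A) ≈
  [   2.1325     0.9524     0.7453]
  [   1.2215     1.9048     0.6211]
  [   1.2422     1.4286     1.9876]
First solve x = (I − A)⁻¹ d = adj(I−A)·d / det(I−A); in particular x_W = (0.5150·295 + 0.2300·255 + 0.1800·135) / 0.2415 = 234.875 / 0.2415 ≈ 972.5673.
Intermediate flow from W to W: z_WW = a_WW · x_W = 0.30 × 234.875 / 0.2415 = 70.4625 / 0.2415 ≈ 291.77.

z_WW = 291.77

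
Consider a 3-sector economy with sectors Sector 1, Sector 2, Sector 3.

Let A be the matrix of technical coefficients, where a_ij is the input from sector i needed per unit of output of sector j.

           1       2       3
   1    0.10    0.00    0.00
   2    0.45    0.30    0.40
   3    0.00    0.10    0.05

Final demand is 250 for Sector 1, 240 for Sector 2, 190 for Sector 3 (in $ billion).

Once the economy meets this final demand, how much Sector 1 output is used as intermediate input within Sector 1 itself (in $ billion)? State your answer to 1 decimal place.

I − A =
  [   0.90     0.00     0.00]
  [  -0.45     0.70    -0.40]
  [   0.00    -0.10     0.95]
Cofactors of I−A, C_ij = (−1)^(i+j)·(minor ij) (rows/columns in the sector order above):
  C_11 = (0.70)(0.95) − (-0.40)(-0.10) = 0.6250
  C_12 = −[(-0.45)(0.95) − (-0.40)(0.00)] = 0.4275
  C_13 = (-0.45)(-0.10) − (0.70)(0.00) = 0.0450
  C_21 = −[(0.00)(0.95) − (0.00)(-0.10)] = 0.0000
  C_22 = (0.90)(0.95) − (0.00)(0.00) = 0.8550
  C_23 = −[(0.90)(-0.10) − (0.00)(0.00)] = 0.0900
  C_31 = (0.00)(-0.40) − (0.00)(0.70) = 0.0000
  C_32 = −[(0.90)(-0.40) − (0.00)(-0.45)] = 0.3600
  C_33 = (0.90)(0.70) − (0.00)(-0.45) = 0.6300
det(I−A) = Σ_j (I−A)_1j·C_1j = (0.90)(0.6250) + (0.00)(0.4275) + (0.00)(0.0450) = 0.5625
adj(I−A) = Cᵀ =
  [ 0.6250   0.0000   0.0000]
  [ 0.4275   0.8550   0.3600]
  [ 0.0450   0.0900   0.6300]
(I − A)⁻¹ = adj(I−A) / det(I−A) ≈
  [   1.1111     0.0000     0.0000]
  [   0.7600     1.5200     0.6400]
  [   0.0800     0.1600     1.1200]
First solve x = (I − A)⁻¹ d = adj(I−A)·d / det(I−A); in particular x_1 = (0.6250·250 + 0.0000·240 + 0.0000·190) / 0.5625 = 156.25 / 0.5625 ≈ 277.778.
Intermediate flow from 1 to 1: z_11 = a_11 · x_1 = 0.10 × 156.25 / 0.5625 = 15.625 / 0.5625 ≈ 27.8.

z_11 = 27.8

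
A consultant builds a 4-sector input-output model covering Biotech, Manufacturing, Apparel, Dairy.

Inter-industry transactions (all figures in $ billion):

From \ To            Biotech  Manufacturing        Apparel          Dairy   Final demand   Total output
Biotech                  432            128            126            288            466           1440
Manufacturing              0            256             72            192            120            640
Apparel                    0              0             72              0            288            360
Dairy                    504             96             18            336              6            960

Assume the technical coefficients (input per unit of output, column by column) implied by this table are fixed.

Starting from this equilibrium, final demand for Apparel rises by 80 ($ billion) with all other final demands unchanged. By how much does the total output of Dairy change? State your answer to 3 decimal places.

Technical coefficients a_ij = z_ij / X_j:
  a_11 = 432/1440 = 0.30, a_21 = 0/1440 = 0.00, a_31 = 0/1440 = 0.00, a_41 = 504/1440 = 0.35
  a_12 = 128/640 = 0.20, a_22 = 256/640 = 0.40, a_32 = 0/640 = 0.00, a_42 = 96/640 = 0.15
  a_13 = 126/360 = 0.35, a_23 = 72/360 = 0.20, a_33 = 72/360 = 0.20, a_43 = 18/360 = 0.05
  a_14 = 288/960 = 0.30, a_24 = 192/960 = 0.20, a_34 = 0/960 = 0.00, a_44 = 336/960 = 0.35
I − A =
  [   0.70    -0.20    -0.35    -0.30]
  [   0.00     0.60    -0.20    -0.20]
  [   0.00     0.00     0.80     0.00]
  [  -0.35    -0.15    -0.05     0.65]
Compute the cofactors C_ij = (−1)^(i+j)·(3×3 minor ij) of I−A; the adjugate is their transpose:
adj(I−A) = Cᵀ =
  [ 0.2880   0.1400   0.1720   0.1760]
  [ 0.0560   0.2800   0.1015   0.1120]
  [ 0.0000   0.0000   0.1750   0.0000]
  [ 0.1680   0.1400   0.1295   0.3360]
det(I−A) = Σ_j (I−A)_1j·C_1j = (0.70)(0.2880) + (-0.20)(0.0560) + (-0.35)(0.0000) + (-0.30)(0.1680) = 0.1400
(I − A)⁻¹ = adj(I−A) / det(I−A) ≈
  [   2.0571     1.0000     1.2286     1.2571]
  [   0.4000     2.0000     0.7250     0.8000]
  [   0.0000     0.0000     1.2500     0.0000]
  [   1.2000     1.0000     0.9250     2.4000]
Δx = (I − A)⁻¹ Δd with Δd having +80 in the Apparel component and 0 elsewhere.
So Δx_4 = L_43 · (+80), where L_43 = adj(I−A)_43 / det(I−A) = 0.1295 / 0.1400.
Δx_4 = 0.1295 × (+80) / 0.1400 = 10.36 / 0.1400 = 74.000.

Δx_4 = 74.000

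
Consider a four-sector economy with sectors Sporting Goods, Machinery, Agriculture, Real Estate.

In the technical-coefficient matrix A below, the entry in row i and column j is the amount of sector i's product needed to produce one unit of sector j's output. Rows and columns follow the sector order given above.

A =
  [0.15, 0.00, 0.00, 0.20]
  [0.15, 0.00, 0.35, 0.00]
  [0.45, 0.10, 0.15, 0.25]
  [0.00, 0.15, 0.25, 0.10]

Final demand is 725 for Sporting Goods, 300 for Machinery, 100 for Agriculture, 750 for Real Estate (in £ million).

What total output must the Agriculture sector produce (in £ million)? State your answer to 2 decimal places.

I − A =
  [   0.85     0.00     0.00    -0.20]
  [  -0.15     1.00    -0.35     0.00]
  [  -0.45    -0.10     0.85    -0.25]
  [   0.00    -0.15    -0.25     0.90]
Compute the cofactors C_ij = (−1)^(i+j)·(3×3 minor ij) of I−A; the adjugate is their transpose:
adj(I−A) = Cᵀ =
  [ 0.657875   0.030500   0.060500   0.163000]
  [ 0.247125   0.574625   0.275250   0.131375]
  [ 0.424125   0.121875   0.760500   0.305500]
  [ 0.159000   0.129625   0.257125   0.692750]
det(I−A) = Σ_j (I−A)_1j·C_1j = (0.85)(0.657875) + (0.00)(0.247125) + (0.00)(0.424125) + (-0.20)(0.159000) = 0.52739375
(I − A)⁻¹ = adj(I−A) / det(I−A) ≈
  [   1.2474     0.0578     0.1147     0.3091]
  [   0.4686     1.0896     0.5219     0.2491]
  [   0.8042     0.2311     1.4420     0.5793]
  [   0.3015     0.2458     0.4875     1.3135]
x = (I − A)⁻¹ d = adj(I−A)·d / det(I−A), with det(I−A) = 0.52739375:
  x_1 = (0.657875·725 + 0.030500·300 + 0.060500·100 + 0.163000·750) / 0.52739375 = 614.409375 / 0.52739375 ≈ 1164.99
  x_2 = (0.247125·725 + 0.574625·300 + 0.275250·100 + 0.131375·750) / 0.52739375 = 477.609375 / 0.52739375 ≈ 905.60
  x_3 = (0.424125·725 + 0.121875·300 + 0.760500·100 + 0.305500·750) / 0.52739375 = 649.228125 / 0.52739375 ≈ 1231.01
  x_4 = (0.159000·725 + 0.129625·300 + 0.257125·100 + 0.692750·750) / 0.52739375 = 699.4375 / 0.52739375 ≈ 1326.21

x_3 = 1231.01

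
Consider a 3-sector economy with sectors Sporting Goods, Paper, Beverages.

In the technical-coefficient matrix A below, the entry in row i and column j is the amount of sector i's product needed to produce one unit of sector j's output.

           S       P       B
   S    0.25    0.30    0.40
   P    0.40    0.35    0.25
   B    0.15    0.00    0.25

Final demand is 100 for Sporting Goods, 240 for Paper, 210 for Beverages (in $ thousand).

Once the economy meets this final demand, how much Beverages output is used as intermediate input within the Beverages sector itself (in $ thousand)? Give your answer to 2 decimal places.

I − A =
  [   0.75    -0.30    -0.40]
  [  -0.40     0.65    -0.25]
  [  -0.15     0.00     0.75]
Cofactors of I−A, C_ij = (−1)^(i+j)·(minor ij) (rows/columns in the sector order above):
  C_11 = (0.65)(0.75) − (-0.25)(0.00) = 0.4875
  C_12 = −[(-0.40)(0.75) − (-0.25)(-0.15)] = 0.3375
  C_13 = (-0.40)(0.00) − (0.65)(-0.15) = 0.0975
  C_21 = −[(-0.30)(0.75) − (-0.40)(0.00)] = 0.2250
  C_22 = (0.75)(0.75) − (-0.40)(-0.15) = 0.5025
  C_23 = −[(0.75)(0.00) − (-0.30)(-0.15)] = 0.0450
  C_31 = (-0.30)(-0.25) − (-0.40)(0.65) = 0.3350
  C_32 = −[(0.75)(-0.25) − (-0.40)(-0.40)] = 0.3475
  C_33 = (0.75)(0.65) − (-0.30)(-0.40) = 0.3675
det(I−A) = Σ_j (I−A)_1j·C_1j = (0.75)(0.4875) + (-0.30)(0.3375) + (-0.40)(0.0975) = 0.225375
adj(I−A) = Cᵀ =
  [ 0.4875   0.2250   0.3350]
  [ 0.3375   0.5025   0.3475]
  [ 0.0975   0.0450   0.3675]
(I − A)⁻¹ = adj(I−A) / det(I−A) ≈
  [   2.1631     0.9983     1.4864]
  [   1.4975     2.2296     1.5419]
  [   0.4326     0.1997     1.6306]
First solve x = (I − A)⁻¹ d = adj(I−A)·d / det(I−A); in particular x_B = (0.0975·100 + 0.0450·240 + 0.3675·210) / 0.225375 = 97.725 / 0.225375 ≈ 433.6106.
Intermediate flow from B to B: z_BB = a_BB · x_B = 0.25 × 97.725 / 0.225375 = 24.43125 / 0.225375 ≈ 108.40.

z_BB = 108.40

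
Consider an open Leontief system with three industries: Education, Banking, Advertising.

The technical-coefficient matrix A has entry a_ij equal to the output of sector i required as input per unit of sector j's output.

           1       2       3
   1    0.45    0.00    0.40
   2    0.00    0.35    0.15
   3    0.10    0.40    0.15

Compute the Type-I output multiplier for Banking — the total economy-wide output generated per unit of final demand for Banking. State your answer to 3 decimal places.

m_2 = 3.298

I − A =
  [   0.55     0.00    -0.40]
  [   0.00     0.65    -0.15]
  [  -0.10    -0.40     0.85]
Cofactors of I−A, C_ij = (−1)^(i+j)·(minor ij) (rows/columns in the sector order above):
  C_11 = (0.65)(0.85) − (-0.15)(-0.40) = 0.4925
  C_12 = −[(0.00)(0.85) − (-0.15)(-0.10)] = 0.0150
  C_13 = (0.00)(-0.40) − (0.65)(-0.10) = 0.0650
  C_21 = −[(0.00)(0.85) − (-0.40)(-0.40)] = 0.1600
  C_22 = (0.55)(0.85) − (-0.40)(-0.10) = 0.4275
  C_23 = −[(0.55)(-0.40) − (0.00)(-0.10)] = 0.2200
  C_31 = (0.00)(-0.15) − (-0.40)(0.65) = 0.2600
  C_32 = −[(0.55)(-0.15) − (-0.40)(0.00)] = 0.0825
  C_33 = (0.55)(0.65) − (0.00)(0.00) = 0.3575
det(I−A) = Σ_j (I−A)_1j·C_1j = (0.55)(0.4925) + (0.00)(0.0150) + (-0.40)(0.0650) = 0.244875
adj(I−A) = Cᵀ =
  [ 0.4925   0.1600   0.2600]
  [ 0.0150   0.4275   0.0825]
  [ 0.0650   0.2200   0.3575]
(I − A)⁻¹ = adj(I−A) / det(I−A) ≈
  [   2.0112     0.6534     1.0618]
  [   0.0613     1.7458     0.3369]
  [   0.2654     0.8984     1.4599]
The output multiplier for sector j is the column-j sum of the Leontief inverse (I − A)⁻¹ = adj(I−A) / det(I−A).
Column 2 of adj(I−A): (0.1600, 0.4275, 0.2200); det(I−A) = 0.244875.
m_2 = (0.1600 + 0.4275 + 0.2200) / 0.244875 = 0.8075 / 0.244875 ≈ 3.298.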